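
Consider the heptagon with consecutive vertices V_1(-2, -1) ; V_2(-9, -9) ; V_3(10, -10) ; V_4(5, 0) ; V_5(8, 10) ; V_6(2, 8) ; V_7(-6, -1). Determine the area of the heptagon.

191.5

Apply the shoelace formula: 2A = Σ (x_i·y_{i+1} − x_{i+1}·y_i), indices taken mod 7.
Σ = (9) + (180) + (50) + (50) + (44) + (46) + (4) = 383
Area = |Σ|/2 = 191.5.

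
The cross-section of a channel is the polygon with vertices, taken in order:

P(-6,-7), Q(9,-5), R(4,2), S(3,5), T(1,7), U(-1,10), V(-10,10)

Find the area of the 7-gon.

Σ = (93) + (38) + (14) + (16) + (17) + (90) + (130) = 398
Area = |Σ|/2 = 199.

199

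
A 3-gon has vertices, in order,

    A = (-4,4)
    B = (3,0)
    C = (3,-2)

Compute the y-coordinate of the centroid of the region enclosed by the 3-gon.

2/3

Apply the shoelace (surveyor's) formula. First the cross-terms c_i = x_i·y_{i+1} − x_{i+1}·y_i:
  -12, -6, 4  ⇒  2A = -14, A = -7.
Then Σ (y_i + y_{i+1})·c_i = -28, so ȳ = -28 / (6·(-7)) = 2/3.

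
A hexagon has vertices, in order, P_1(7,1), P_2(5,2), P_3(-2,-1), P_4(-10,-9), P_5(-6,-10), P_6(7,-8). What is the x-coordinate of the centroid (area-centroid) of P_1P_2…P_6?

Apply the shoelace (surveyor's) formula. First the cross-terms c_i = x_i·y_{i+1} − x_{i+1}·y_i:
  9, -1, 8, 46, 118, 63  ⇒  2A = 243, A = 121.5.
Then Σ (x_i + x_{i+1})·c_i = 273, so x̄ = 273 / (6·121.5) = 91/243.

91/243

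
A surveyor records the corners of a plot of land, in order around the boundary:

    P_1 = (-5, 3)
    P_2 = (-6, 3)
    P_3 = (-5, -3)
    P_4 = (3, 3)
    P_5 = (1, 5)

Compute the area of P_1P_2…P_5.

Σ = (3) + (33) + (-6) + (12) + (28) = 70
Area = |Σ|/2 = 35.

35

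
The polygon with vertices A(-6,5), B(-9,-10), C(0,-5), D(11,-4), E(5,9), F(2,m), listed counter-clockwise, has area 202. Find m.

Write out the shoelace sum; only the two edges meeting at F involve m:
2·Area = [(5·m − 2·9) + (2·5 − (-6)·m)] + 324
       = 11·m + 316 = 404
⇒ m = 8.

8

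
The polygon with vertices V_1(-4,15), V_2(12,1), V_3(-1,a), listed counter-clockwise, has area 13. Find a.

The doubled signed area Σ (x_i y_{i+1} − x_{i+1} y_i) is linear in a.
With a=0 it equals -198; the coefficient of a is 16 (from the two edges through V_3).
So 16·a + -198 = 2·13 = 26 ⇒ a = 14.

14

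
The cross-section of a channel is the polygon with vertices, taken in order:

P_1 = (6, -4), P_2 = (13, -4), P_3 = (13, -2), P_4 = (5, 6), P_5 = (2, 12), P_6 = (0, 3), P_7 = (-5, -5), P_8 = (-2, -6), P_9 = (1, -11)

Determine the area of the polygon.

P_1→P_2: (6)(-4) − (13)(-4) = 28
P_2→P_3: (13)(-2) − (13)(-4) = 26
P_3→P_4: (13)(6) − (5)(-2) = 88
P_4→P_5: (5)(12) − (2)(6) = 48
P_5→P_6: (2)(3) − (0)(12) = 6
P_6→P_7: (0)(-5) − (-5)(3) = 15
P_7→P_8: (-5)(-6) − (-2)(-5) = 20
P_8→P_9: (-2)(-11) − (1)(-6) = 28
P_9→P_1: (1)(-4) − (6)(-11) = 62
Σ = 321
Area = |Σ|/2 = 160.5.

160.5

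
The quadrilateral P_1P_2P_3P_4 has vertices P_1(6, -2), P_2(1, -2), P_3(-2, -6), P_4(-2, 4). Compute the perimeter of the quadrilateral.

|P_1P_2| = √((-5)² + (0)²) = √25 = 5
|P_2P_3| = √((-3)² + (-4)²) = √25 = 5
|P_3P_4| = √((0)² + (10)²) = √100 = 10
|P_4P_1| = √((8)² + (-6)²) = √100 = 10
Perimeter = 5 + 5 + 10 + 10 = 30.

30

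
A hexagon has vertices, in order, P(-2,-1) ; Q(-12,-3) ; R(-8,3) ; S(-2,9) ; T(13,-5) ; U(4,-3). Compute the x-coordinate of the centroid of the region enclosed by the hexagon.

Apply Gauss's area formula. First the cross-terms c_i = x_i·y_{i+1} − x_{i+1}·y_i:
  -6, -60, -66, -107, -19, -10  ⇒  2A = -268, A = -134.
Then Σ (x_i + x_{i+1})·c_i = 424, so x̄ = 424 / (6·(-134)) = -106/201.

-106/201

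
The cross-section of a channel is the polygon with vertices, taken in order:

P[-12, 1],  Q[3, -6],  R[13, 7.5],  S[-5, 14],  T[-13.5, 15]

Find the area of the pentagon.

334.75

P→Q: (-12)(-6) − (3)(1) = 69
Q→R: (3)(7.5) − (13)(-6) = 100.5
R→S: (13)(14) − (-5)(7.5) = 219.5
S→T: (-5)(15) − (-13.5)(14) = 114
T→P: (-13.5)(1) − (-12)(15) = 166.5
Σ = 669.5
Area = |Σ|/2 = 334.75.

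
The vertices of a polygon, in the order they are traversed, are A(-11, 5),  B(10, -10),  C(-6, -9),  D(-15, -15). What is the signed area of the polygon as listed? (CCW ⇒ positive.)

A→B: (-11)(-10) − (10)(5) = 60
B→C: (10)(-9) − (-6)(-10) = -150
C→D: (-6)(-15) − (-15)(-9) = -45
D→A: (-15)(5) − (-11)(-15) = -240
Σ = -375
Signed area = Σ/2 = -187.5 (negative ⇒ clockwise traversal).

-187.5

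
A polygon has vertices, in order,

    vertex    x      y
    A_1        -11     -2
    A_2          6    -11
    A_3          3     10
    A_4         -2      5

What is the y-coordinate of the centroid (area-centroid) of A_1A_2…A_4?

Apply the shoelace formula. First the cross-terms c_i = x_i·y_{i+1} − x_{i+1}·y_i:
  133, 93, 35, 59  ⇒  2A = 320, A = 160.
Then Σ (y_i + y_{i+1})·c_i = -1120, so ȳ = -1120 / (6·160) = -7/6.

-7/6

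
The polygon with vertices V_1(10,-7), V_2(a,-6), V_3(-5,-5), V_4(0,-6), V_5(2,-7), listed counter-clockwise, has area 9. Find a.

5

Write out the shoelace sum; only the two edges meeting at V_2 involve a:
2·Area = [(10·(-6) − a·(-7)) + (a·(-5) − (-5)·(-6))] + 98
       = 2·a + 8 = 18
⇒ a = 5.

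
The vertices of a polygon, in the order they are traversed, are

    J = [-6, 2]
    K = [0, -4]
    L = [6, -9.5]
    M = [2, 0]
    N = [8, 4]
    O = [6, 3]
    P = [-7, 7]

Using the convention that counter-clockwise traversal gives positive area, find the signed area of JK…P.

83

Apply Gauss's area formula: 2A = Σ (x_i·y_{i+1} − x_{i+1}·y_i), indices taken mod 7.
Cross-terms: 24, 24, 19, 8, 0, 63, 28  ⇒  Σ = 166
Signed area = Σ/2 = 83 (positive ⇒ counter-clockwise traversal).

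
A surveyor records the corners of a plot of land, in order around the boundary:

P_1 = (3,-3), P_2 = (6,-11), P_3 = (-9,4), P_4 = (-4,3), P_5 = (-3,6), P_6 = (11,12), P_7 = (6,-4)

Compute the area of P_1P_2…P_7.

Apply the shoelace formula: 2A = Σ (x_i·y_{i+1} − x_{i+1}·y_i), indices taken mod 7.
Σ = (-15) + (-75) + (-11) + (-15) + (-102) + (-116) + (-6) = -340
Area = |Σ|/2 = 170.

170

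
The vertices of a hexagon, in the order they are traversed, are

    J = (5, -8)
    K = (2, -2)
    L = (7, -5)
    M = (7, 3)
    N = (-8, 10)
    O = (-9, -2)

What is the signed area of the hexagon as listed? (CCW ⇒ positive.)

174

Apply the surveyor's formula: 2A = Σ (x_i·y_{i+1} − x_{i+1}·y_i), indices taken mod 6.
Cross-terms: 6, 4, 56, 94, 106, 82  ⇒  Σ = 348
Signed area = Σ/2 = 174 (positive ⇒ counter-clockwise traversal).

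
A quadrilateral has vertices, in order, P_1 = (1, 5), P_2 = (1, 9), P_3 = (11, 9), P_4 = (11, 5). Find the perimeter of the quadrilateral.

|P_1P_2| = √((0)² + (4)²) = √16 = 4
|P_2P_3| = √((10)² + (0)²) = √100 = 10
|P_3P_4| = √((0)² + (-4)²) = √16 = 4
|P_4P_1| = √((-10)² + (0)²) = √100 = 10
Perimeter = 4 + 10 + 4 + 10 = 28.

28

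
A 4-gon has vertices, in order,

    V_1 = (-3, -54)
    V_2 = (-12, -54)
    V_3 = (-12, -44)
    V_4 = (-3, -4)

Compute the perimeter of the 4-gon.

|V_1V_2| = √((-9)² + (0)²) = √81 = 9
|V_2V_3| = √((0)² + (10)²) = √100 = 10
|V_3V_4| = √((9)² + (40)²) = √1681 = 41
|V_4V_1| = √((0)² + (-50)²) = √2500 = 50
Perimeter = 9 + 10 + 41 + 50 = 110.

110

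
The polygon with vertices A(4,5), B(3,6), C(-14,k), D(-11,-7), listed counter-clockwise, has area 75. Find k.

-1

The doubled signed area Σ (x_i y_{i+1} − x_{i+1} y_i) is linear in k.
With k=0 it equals 164; the coefficient of k is 14 (from the two edges through C).
So 14·k + 164 = 2·75 = 150 ⇒ k = -1.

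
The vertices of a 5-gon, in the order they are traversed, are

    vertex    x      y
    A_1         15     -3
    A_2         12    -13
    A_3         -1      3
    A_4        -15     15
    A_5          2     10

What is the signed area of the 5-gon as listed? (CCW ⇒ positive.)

-221

Apply the surveyor's formula: 2A = Σ (x_i·y_{i+1} − x_{i+1}·y_i), indices taken mod 5.
A_1→A_2: (15)(-13) − (12)(-3) = -159
A_2→A_3: (12)(3) − (-1)(-13) = 23
A_3→A_4: (-1)(15) − (-15)(3) = 30
A_4→A_5: (-15)(10) − (2)(15) = -180
A_5→A_1: (2)(-3) − (15)(10) = -156
Σ = -442
Signed area = Σ/2 = -221 (negative ⇒ clockwise traversal).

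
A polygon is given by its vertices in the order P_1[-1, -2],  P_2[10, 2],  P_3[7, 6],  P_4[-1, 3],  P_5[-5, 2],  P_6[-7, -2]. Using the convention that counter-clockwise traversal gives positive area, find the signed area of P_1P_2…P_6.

70

Cross-terms: 18, 46, 27, 13, 24, 12  ⇒  Σ = 140
Signed area = Σ/2 = 70 (positive ⇒ counter-clockwise traversal).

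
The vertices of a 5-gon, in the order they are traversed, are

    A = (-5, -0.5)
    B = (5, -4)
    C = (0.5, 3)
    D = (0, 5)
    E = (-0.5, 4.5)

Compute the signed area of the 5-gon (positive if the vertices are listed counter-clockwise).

Apply Gauss's area formula: 2A = Σ (x_i·y_{i+1} − x_{i+1}·y_i), indices taken mod 5.
Σ = (22.5) + (17) + (2.5) + (2.5) + (22.75) = 67.25
Signed area = Σ/2 = 33.625 (positive ⇒ counter-clockwise traversal).

33.625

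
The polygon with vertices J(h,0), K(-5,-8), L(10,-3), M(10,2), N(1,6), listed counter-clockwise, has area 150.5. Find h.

-7

Write out the shoelace sum; only the two edges meeting at J involve h:
2·Area = [(1·0 − h·6) + (h·(-8) − (-5)·0)] + 203
       = -14·h + 203 = 301
⇒ h = -7.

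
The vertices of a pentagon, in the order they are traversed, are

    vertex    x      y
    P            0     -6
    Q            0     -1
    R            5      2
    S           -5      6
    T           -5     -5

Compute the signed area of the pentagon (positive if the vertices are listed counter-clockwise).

Apply the shoelace formula: 2A = Σ (x_i·y_{i+1} − x_{i+1}·y_i), indices taken mod 5.
Cross-terms: 0, 5, 40, 55, 30  ⇒  Σ = 130
Signed area = Σ/2 = 65 (positive ⇒ counter-clockwise traversal).

65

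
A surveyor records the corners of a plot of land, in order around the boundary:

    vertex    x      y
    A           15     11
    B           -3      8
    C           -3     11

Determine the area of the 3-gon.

27

Apply Gauss's area formula: 2A = Σ (x_i·y_{i+1} − x_{i+1}·y_i), indices taken mod 3.
A→B: (15)(8) − (-3)(11) = 153
B→C: (-3)(11) − (-3)(8) = -9
C→A: (-3)(11) − (15)(11) = -198
Σ = -54
Area = |Σ|/2 = 27.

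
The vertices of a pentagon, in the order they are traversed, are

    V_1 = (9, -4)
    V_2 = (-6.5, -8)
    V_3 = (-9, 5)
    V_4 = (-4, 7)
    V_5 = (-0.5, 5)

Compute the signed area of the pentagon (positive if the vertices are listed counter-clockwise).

Cross-terms: -98, -104.5, -43, -16.5, -43  ⇒  Σ = -305
Signed area = Σ/2 = -152.5 (negative ⇒ clockwise traversal).

-152.5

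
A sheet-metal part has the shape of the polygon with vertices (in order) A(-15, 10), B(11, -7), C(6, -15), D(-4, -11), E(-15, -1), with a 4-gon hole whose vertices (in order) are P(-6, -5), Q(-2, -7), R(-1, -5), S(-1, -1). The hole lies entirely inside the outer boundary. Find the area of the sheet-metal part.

275

Outer boundary:
Apply the shoelace (surveyor's) formula: 2A = Σ (x_i·y_{i+1} − x_{i+1}·y_i), indices taken mod 5.
A→B: (-15)(-7) − (11)(10) = -5
B→C: (11)(-15) − (6)(-7) = -123
C→D: (6)(-11) − (-4)(-15) = -126
D→E: (-4)(-1) − (-15)(-11) = -161
E→A: (-15)(10) − (-15)(-1) = -165
Σ = -580
Area = |Σ|/2 = 290.
Hole:
Apply the surveyor's formula: 2A = Σ (x_i·y_{i+1} − x_{i+1}·y_i), indices taken mod 4.
P→Q: (-6)(-7) − (-2)(-5) = 32
Q→R: (-2)(-5) − (-1)(-7) = 3
R→S: (-1)(-1) − (-1)(-5) = -4
S→P: (-1)(-5) − (-6)(-1) = -1
Σ = 30
Area = |Σ|/2 = 15.
Net area = 290 − 15 = 275.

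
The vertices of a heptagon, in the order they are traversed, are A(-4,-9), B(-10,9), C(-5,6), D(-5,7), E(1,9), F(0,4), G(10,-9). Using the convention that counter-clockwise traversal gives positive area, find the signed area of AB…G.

-180

Apply Gauss's area formula: 2A = Σ (x_i·y_{i+1} − x_{i+1}·y_i), indices taken mod 7.
Σ = (-126) + (-15) + (-5) + (-52) + (4) + (-40) + (-126) = -360
Signed area = Σ/2 = -180 (negative ⇒ clockwise traversal).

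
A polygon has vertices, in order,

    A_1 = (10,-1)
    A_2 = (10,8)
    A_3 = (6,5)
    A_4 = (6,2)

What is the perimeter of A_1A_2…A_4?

|A_1A_2| = √((0)² + (9)²) = √81 = 9
|A_2A_3| = √((-4)² + (-3)²) = √25 = 5
|A_3A_4| = √((0)² + (-3)²) = √9 = 3
|A_4A_1| = √((4)² + (-3)²) = √25 = 5
Perimeter = 9 + 5 + 3 + 5 = 22.

22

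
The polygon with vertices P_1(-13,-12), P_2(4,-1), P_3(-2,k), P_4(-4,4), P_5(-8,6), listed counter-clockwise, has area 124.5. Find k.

The doubled signed area Σ (x_i y_{i+1} − x_{i+1} y_i) is linear in k.
With k=0 it equals 233; the coefficient of k is 8 (from the two edges through P_3).
So 8·k + 233 = 2·124.5 = 249 ⇒ k = 2.

2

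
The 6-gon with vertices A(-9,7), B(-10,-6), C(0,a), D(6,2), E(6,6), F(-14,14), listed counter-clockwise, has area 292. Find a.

-15

Write out the shoelace sum; only the two edges meeting at C involve a:
2·Area = [((-10)·a − 0·(-6)) + (0·2 − 6·a)] + 344
       = -16·a + 344 = 584
⇒ a = -15.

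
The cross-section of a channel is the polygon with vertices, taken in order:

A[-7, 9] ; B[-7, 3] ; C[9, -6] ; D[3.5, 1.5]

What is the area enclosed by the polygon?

66.75

Apply Gauss's area formula: 2A = Σ (x_i·y_{i+1} − x_{i+1}·y_i), indices taken mod 4.
A→B: (-7)(3) − (-7)(9) = 42
B→C: (-7)(-6) − (9)(3) = 15
C→D: (9)(1.5) − (3.5)(-6) = 34.5
D→A: (3.5)(9) − (-7)(1.5) = 42
Σ = 133.5
Area = |Σ|/2 = 66.75.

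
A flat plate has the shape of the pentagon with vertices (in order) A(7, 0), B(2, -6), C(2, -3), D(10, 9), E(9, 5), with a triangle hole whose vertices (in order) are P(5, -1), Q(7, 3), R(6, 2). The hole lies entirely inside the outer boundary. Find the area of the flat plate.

26

Outer boundary:
A→B: (7)(-6) − (2)(0) = -42
B→C: (2)(-3) − (2)(-6) = 6
C→D: (2)(9) − (10)(-3) = 48
D→E: (10)(5) − (9)(9) = -31
E→A: (9)(0) − (7)(5) = -35
Σ = -54
Area = |Σ|/2 = 27.
Hole:
Apply the surveyor's formula: 2A = Σ (x_i·y_{i+1} − x_{i+1}·y_i), indices taken mod 3.
Σ = (22) + (-4) + (-16) = 2
Area = |Σ|/2 = 1.
Net area = 27 − 1 = 26.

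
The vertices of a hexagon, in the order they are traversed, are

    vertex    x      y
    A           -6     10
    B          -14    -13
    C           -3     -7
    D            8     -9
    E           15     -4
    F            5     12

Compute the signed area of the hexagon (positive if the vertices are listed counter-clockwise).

Apply Gauss's area formula: 2A = Σ (x_i·y_{i+1} − x_{i+1}·y_i), indices taken mod 6.
A→B: (-6)(-13) − (-14)(10) = 218
B→C: (-14)(-7) − (-3)(-13) = 59
C→D: (-3)(-9) − (8)(-7) = 83
D→E: (8)(-4) − (15)(-9) = 103
E→F: (15)(12) − (5)(-4) = 200
F→A: (5)(10) − (-6)(12) = 122
Σ = 785
Signed area = Σ/2 = 392.5 (positive ⇒ counter-clockwise traversal).

392.5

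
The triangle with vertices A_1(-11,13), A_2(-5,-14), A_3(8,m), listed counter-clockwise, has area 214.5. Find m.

-1

Write out the shoelace sum; only the two edges meeting at A_3 involve m:
2·Area = [((-5)·m − 8·(-14)) + (8·13 − (-11)·m)] + 219
       = 6·m + 435 = 429
⇒ m = -1.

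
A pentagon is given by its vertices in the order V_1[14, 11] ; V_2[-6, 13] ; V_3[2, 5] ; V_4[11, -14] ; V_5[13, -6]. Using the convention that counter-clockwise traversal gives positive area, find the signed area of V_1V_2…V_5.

226

Apply the surveyor's formula: 2A = Σ (x_i·y_{i+1} − x_{i+1}·y_i), indices taken mod 5.
V_1→V_2: (14)(13) − (-6)(11) = 248
V_2→V_3: (-6)(5) − (2)(13) = -56
V_3→V_4: (2)(-14) − (11)(5) = -83
V_4→V_5: (11)(-6) − (13)(-14) = 116
V_5→V_1: (13)(11) − (14)(-6) = 227
Σ = 452
Signed area = Σ/2 = 226 (positive ⇒ counter-clockwise traversal).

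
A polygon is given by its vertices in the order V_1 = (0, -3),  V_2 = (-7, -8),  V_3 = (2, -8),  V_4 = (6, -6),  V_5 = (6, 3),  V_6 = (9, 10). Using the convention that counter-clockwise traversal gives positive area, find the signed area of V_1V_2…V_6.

Apply Gauss's area formula: 2A = Σ (x_i·y_{i+1} − x_{i+1}·y_i), indices taken mod 6.
Σ = (-21) + (72) + (36) + (54) + (33) + (-27) = 147
Signed area = Σ/2 = 73.5 (positive ⇒ counter-clockwise traversal).

73.5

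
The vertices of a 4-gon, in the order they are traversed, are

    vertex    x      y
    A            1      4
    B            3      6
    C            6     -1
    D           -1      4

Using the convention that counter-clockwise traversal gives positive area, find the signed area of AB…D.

-15

Apply the shoelace (surveyor's) formula: 2A = Σ (x_i·y_{i+1} − x_{i+1}·y_i), indices taken mod 4.
Cross-terms: -6, -39, 23, -8  ⇒  Σ = -30
Signed area = Σ/2 = -15 (negative ⇒ clockwise traversal).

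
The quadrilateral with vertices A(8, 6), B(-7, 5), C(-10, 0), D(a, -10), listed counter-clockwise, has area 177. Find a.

Write out the shoelace sum; only the two edges meeting at D involve a:
2·Area = [((-10)·(-10) − a·0) + (a·6 − 8·(-10))] + 132
       = 6·a + 312 = 354
⇒ a = 7.

7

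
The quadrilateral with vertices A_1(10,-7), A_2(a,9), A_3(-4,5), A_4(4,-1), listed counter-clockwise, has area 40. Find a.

-1

Write out the shoelace sum; only the two edges meeting at A_2 involve a:
2·Area = [(10·9 − a·(-7)) + (a·5 − (-4)·9)] + -34
       = 12·a + 92 = 80
⇒ a = -1.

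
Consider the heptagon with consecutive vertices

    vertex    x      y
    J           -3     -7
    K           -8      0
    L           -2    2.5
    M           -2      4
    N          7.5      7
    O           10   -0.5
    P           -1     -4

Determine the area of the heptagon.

Apply the shoelace formula: 2A = Σ (x_i·y_{i+1} − x_{i+1}·y_i), indices taken mod 7.
Σ = (-56) + (-20) + (-3) + (-44) + (-73.75) + (-40.5) + (-5) = -242.25
Area = |Σ|/2 = 121.125.

121.125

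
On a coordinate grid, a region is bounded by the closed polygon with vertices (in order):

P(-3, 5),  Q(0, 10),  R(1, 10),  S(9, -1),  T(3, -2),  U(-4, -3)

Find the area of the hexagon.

96

Cross-terms: -30, -10, -91, -15, -17, -29  ⇒  Σ = -192
Area = |Σ|/2 = 96.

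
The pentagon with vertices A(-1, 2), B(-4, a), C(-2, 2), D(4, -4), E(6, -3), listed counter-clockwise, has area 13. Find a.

5

The doubled signed area Σ (x_i y_{i+1} − x_{i+1} y_i) is linear in a.
With a=0 it equals 21; the coefficient of a is 1 (from the two edges through B).
So 1·a + 21 = 2·13 = 26 ⇒ a = 5.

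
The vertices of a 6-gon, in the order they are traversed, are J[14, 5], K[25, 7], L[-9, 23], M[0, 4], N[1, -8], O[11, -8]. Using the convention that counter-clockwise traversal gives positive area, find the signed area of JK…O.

Σ = (-27) + (638) + (-36) + (-4) + (80) + (167) = 818
Signed area = Σ/2 = 409 (positive ⇒ counter-clockwise traversal).

409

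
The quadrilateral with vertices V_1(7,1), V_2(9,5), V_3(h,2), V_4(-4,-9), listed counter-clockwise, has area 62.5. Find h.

-1

The doubled signed area Σ (x_i y_{i+1} − x_{i+1} y_i) is linear in h.
With h=0 it equals 111; the coefficient of h is -14 (from the two edges through V_3).
So -14·h + 111 = 2·62.5 = 125 ⇒ h = -1.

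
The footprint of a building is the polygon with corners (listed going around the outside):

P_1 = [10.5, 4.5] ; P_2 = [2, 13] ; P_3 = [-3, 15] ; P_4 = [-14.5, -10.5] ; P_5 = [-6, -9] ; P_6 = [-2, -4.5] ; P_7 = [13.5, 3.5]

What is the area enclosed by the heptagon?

Cross-terms: 127.5, 69, 249, 67.5, 9, 53.75, 24  ⇒  Σ = 599.75
Area = |Σ|/2 = 299.875.

299.875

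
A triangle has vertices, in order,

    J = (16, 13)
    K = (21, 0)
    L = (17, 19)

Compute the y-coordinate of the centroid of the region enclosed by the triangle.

Apply Gauss's area formula. First the cross-terms c_i = x_i·y_{i+1} − x_{i+1}·y_i:
  -273, 399, -83  ⇒  2A = 43, A = 21.5.
Then Σ (y_i + y_{i+1})·c_i = 1376, so ȳ = 1376 / (6·21.5) = 32/3.

32/3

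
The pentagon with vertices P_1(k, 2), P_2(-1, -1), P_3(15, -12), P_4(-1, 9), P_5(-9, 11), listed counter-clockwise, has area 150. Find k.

The doubled signed area Σ (x_i y_{i+1} − x_{i+1} y_i) is linear in k.
With k=0 it equals 204; the coefficient of k is -12 (from the two edges through P_1).
So -12·k + 204 = 2·150 = 300 ⇒ k = -8.

-8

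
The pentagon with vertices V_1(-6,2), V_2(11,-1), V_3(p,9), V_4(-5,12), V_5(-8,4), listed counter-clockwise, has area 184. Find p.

12

Write out the shoelace sum; only the two edges meeting at V_3 involve p:
2·Area = [(11·9 − p·(-1)) + (p·12 − (-5)·9)] + 68
       = 13·p + 212 = 368
⇒ p = 12.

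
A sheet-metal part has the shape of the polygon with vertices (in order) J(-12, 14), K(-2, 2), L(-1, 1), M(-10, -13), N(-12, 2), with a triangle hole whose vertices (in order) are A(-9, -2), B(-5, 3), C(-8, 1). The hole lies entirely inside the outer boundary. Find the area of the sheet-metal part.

143

Outer boundary:
Apply Gauss's area formula: 2A = Σ (x_i·y_{i+1} − x_{i+1}·y_i), indices taken mod 5.
Cross-terms: 4, 0, 23, -176, -144  ⇒  Σ = -293
Area = |Σ|/2 = 146.5.
Hole:
A→B: (-9)(3) − (-5)(-2) = -37
B→C: (-5)(1) − (-8)(3) = 19
C→A: (-8)(-2) − (-9)(1) = 25
Σ = 7
Area = |Σ|/2 = 3.5.
Net area = 146.5 − 3.5 = 143.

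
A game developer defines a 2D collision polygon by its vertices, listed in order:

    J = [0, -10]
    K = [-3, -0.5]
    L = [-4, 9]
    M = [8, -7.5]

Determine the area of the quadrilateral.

90.5

Apply the shoelace (surveyor's) formula: 2A = Σ (x_i·y_{i+1} − x_{i+1}·y_i), indices taken mod 4.
Σ = (-30) + (-29) + (-42) + (-80) = -181
Area = |Σ|/2 = 90.5.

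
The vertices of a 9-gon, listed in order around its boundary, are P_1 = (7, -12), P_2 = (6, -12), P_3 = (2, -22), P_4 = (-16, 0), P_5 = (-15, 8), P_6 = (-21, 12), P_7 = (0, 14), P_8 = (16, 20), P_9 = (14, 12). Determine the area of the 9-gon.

735

Cross-terms: -12, -108, -352, -128, -12, -294, -224, -88, -252  ⇒  Σ = -1470
Area = |Σ|/2 = 735.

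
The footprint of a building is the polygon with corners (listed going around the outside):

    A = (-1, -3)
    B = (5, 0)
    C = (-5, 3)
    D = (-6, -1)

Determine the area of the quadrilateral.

Apply Gauss's area formula: 2A = Σ (x_i·y_{i+1} − x_{i+1}·y_i), indices taken mod 4.
Σ = (15) + (15) + (23) + (17) = 70
Area = |Σ|/2 = 35.

35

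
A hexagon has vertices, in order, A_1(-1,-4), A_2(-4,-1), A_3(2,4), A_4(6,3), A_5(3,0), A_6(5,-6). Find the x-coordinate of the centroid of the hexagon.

37/30

Apply the shoelace (surveyor's) formula. First the cross-terms c_i = x_i·y_{i+1} − x_{i+1}·y_i:
  -15, -14, -18, -9, -18, -26  ⇒  2A = -100, A = -50.
Then Σ (x_i + x_{i+1})·c_i = -370, so x̄ = -370 / (6·(-50)) = 37/30.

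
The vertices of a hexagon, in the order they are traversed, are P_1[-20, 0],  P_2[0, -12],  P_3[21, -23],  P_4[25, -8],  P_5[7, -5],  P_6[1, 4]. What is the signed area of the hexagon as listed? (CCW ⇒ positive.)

Σ = (240) + (252) + (407) + (-69) + (33) + (80) = 943
Signed area = Σ/2 = 471.5 (positive ⇒ counter-clockwise traversal).

471.5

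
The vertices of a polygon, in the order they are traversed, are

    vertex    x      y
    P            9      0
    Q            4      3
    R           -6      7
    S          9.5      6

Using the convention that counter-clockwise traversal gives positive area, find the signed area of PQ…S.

Σ = (27) + (46) + (-102.5) + (-54) = -83.5
Signed area = Σ/2 = -41.75 (negative ⇒ clockwise traversal).

-41.75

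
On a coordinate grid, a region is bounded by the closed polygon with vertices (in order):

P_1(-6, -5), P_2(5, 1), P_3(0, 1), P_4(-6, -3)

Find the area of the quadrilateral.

Σ = (19) + (5) + (6) + (12) = 42
Area = |Σ|/2 = 21.

21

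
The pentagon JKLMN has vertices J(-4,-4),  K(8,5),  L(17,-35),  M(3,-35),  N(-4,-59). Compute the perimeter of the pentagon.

|JK| = √((12)² + (9)²) = √225 = 15
|KL| = √((9)² + (-40)²) = √1681 = 41
|LM| = √((-14)² + (0)²) = √196 = 14
|MN| = √((-7)² + (-24)²) = √625 = 25
|NJ| = √((0)² + (55)²) = √3025 = 55
Perimeter = 15 + 41 + 14 + 25 + 55 = 150.

150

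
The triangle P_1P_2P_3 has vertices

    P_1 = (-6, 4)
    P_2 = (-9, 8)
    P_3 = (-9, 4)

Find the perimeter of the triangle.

|P_1P_2| = √((-3)² + (4)²) = √25 = 5
|P_2P_3| = √((0)² + (-4)²) = √16 = 4
|P_3P_1| = √((3)² + (0)²) = √9 = 3
Perimeter = 5 + 4 + 3 = 12.

12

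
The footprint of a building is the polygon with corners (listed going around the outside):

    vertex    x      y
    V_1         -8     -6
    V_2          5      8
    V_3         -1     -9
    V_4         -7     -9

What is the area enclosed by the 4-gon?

Σ = (-34) + (-37) + (-54) + (-30) = -155
Area = |Σ|/2 = 77.5.

77.5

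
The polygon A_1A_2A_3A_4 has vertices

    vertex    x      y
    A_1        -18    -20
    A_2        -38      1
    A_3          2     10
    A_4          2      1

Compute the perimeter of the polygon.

|A_1A_2| = √((-20)² + (21)²) = √841 = 29
|A_2A_3| = √((40)² + (9)²) = √1681 = 41
|A_3A_4| = √((0)² + (-9)²) = √81 = 9
|A_4A_1| = √((-20)² + (-21)²) = √841 = 29
Perimeter = 29 + 41 + 9 + 29 = 108.

108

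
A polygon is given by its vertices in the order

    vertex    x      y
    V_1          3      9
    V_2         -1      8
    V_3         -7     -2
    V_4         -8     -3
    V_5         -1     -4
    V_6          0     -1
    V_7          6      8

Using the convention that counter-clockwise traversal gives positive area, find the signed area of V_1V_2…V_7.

Σ = (33) + (58) + (5) + (29) + (1) + (6) + (30) = 162
Signed area = Σ/2 = 81 (positive ⇒ counter-clockwise traversal).

81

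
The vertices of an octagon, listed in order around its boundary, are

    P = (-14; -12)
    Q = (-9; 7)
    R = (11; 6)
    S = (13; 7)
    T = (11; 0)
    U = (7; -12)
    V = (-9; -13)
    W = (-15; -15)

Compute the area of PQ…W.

Apply the surveyor's formula: 2A = Σ (x_i·y_{i+1} − x_{i+1}·y_i), indices taken mod 8.
Cross-terms: -206, -131, -1, -77, -132, -199, -60, -30  ⇒  Σ = -836
Area = |Σ|/2 = 418.

418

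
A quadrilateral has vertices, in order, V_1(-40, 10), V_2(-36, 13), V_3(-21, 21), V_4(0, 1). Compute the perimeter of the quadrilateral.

92

|V_1V_2| = √((4)² + (3)²) = √25 = 5
|V_2V_3| = √((15)² + (8)²) = √289 = 17
|V_3V_4| = √((21)² + (-20)²) = √841 = 29
|V_4V_1| = √((-40)² + (9)²) = √1681 = 41
Perimeter = 5 + 17 + 29 + 41 = 92.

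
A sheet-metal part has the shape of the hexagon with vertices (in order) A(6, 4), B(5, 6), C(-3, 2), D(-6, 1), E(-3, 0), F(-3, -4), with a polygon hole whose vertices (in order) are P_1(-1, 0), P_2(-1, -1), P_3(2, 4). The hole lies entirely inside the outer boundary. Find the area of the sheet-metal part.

38.5

Outer boundary:
Apply the shoelace (surveyor's) formula: 2A = Σ (x_i·y_{i+1} − x_{i+1}·y_i), indices taken mod 6.
Σ = (16) + (28) + (9) + (3) + (12) + (12) = 80
Area = |Σ|/2 = 40.
Hole:
Apply the shoelace formula: 2A = Σ (x_i·y_{i+1} − x_{i+1}·y_i), indices taken mod 3.
Σ = (1) + (-2) + (4) = 3
Area = |Σ|/2 = 1.5.
Net area = 40 − 1.5 = 38.5.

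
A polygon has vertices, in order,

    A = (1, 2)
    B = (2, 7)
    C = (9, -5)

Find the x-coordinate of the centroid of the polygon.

Apply the shoelace formula. First the cross-terms c_i = x_i·y_{i+1} − x_{i+1}·y_i:
  3, -73, 23  ⇒  2A = -47, A = -23.5.
Then Σ (x_i + x_{i+1})·c_i = -564, so x̄ = -564 / (6·(-23.5)) = 4.

4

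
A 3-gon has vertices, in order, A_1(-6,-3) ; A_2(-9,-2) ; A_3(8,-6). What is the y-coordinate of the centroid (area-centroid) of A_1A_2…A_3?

-11/3

Apply the shoelace formula. First the cross-terms c_i = x_i·y_{i+1} − x_{i+1}·y_i:
  -15, 70, -60  ⇒  2A = -5, A = -2.5.
Then Σ (y_i + y_{i+1})·c_i = 55, so ȳ = 55 / (6·(-2.5)) = -11/3.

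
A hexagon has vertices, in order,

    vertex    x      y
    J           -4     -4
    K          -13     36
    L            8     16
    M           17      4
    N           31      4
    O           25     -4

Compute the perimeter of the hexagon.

|JK| = √((-9)² + (40)²) = √1681 = 41
|KL| = √((21)² + (-20)²) = √841 = 29
|LM| = √((9)² + (-12)²) = √225 = 15
|MN| = √((14)² + (0)²) = √196 = 14
|NO| = √((-6)² + (-8)²) = √100 = 10
|OJ| = √((-29)² + (0)²) = √841 = 29
Perimeter = 41 + 29 + 15 + 14 + 10 + 29 = 138.

138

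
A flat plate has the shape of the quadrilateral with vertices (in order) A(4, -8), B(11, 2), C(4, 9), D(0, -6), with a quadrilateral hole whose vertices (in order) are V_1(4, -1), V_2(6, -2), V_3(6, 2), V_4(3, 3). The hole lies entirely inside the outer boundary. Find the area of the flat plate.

84

Outer boundary:
Apply the shoelace formula: 2A = Σ (x_i·y_{i+1} − x_{i+1}·y_i), indices taken mod 4.
A→B: (4)(2) − (11)(-8) = 96
B→C: (11)(9) − (4)(2) = 91
C→D: (4)(-6) − (0)(9) = -24
D→A: (0)(-8) − (4)(-6) = 24
Σ = 187
Area = |Σ|/2 = 93.5.
Hole:
Σ = (-2) + (24) + (12) + (-15) = 19
Area = |Σ|/2 = 9.5.
Net area = 93.5 − 9.5 = 84.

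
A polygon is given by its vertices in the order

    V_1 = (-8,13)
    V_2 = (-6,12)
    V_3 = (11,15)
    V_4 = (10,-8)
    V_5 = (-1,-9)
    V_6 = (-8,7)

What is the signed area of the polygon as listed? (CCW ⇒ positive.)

-351.5

Apply the shoelace (surveyor's) formula: 2A = Σ (x_i·y_{i+1} − x_{i+1}·y_i), indices taken mod 6.
Σ = (-18) + (-222) + (-238) + (-98) + (-79) + (-48) = -703
Signed area = Σ/2 = -351.5 (negative ⇒ clockwise traversal).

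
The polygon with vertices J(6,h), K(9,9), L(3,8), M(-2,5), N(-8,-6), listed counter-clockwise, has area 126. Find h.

-2

The doubled signed area Σ (x_i y_{i+1} − x_{i+1} y_i) is linear in h.
With h=0 it equals 218; the coefficient of h is -17 (from the two edges through J).
So -17·h + 218 = 2·126 = 252 ⇒ h = -2.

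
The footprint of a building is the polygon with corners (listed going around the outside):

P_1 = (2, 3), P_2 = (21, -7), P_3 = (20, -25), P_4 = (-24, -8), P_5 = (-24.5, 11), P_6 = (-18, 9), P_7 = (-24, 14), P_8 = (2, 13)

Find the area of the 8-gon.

1050.25

Apply Gauss's area formula: 2A = Σ (x_i·y_{i+1} − x_{i+1}·y_i), indices taken mod 8.
Σ = (-77) + (-385) + (-760) + (-460) + (-22.5) + (-36) + (-340) + (-20) = -2100.5
Area = |Σ|/2 = 1050.25.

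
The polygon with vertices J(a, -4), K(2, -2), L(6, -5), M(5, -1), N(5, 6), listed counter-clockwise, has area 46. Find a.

-6

Write out the shoelace sum; only the two edges meeting at J involve a:
2·Area = [(5·(-4) − a·6) + (a·(-2) − 2·(-4))] + 56
       = -8·a + 44 = 92
⇒ a = -6.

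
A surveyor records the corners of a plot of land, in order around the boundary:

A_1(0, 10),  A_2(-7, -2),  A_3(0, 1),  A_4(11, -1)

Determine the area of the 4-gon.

81

Apply the shoelace formula: 2A = Σ (x_i·y_{i+1} − x_{i+1}·y_i), indices taken mod 4.
A_1→A_2: (0)(-2) − (-7)(10) = 70
A_2→A_3: (-7)(1) − (0)(-2) = -7
A_3→A_4: (0)(-1) − (11)(1) = -11
A_4→A_1: (11)(10) − (0)(-1) = 110
Σ = 162
Area = |Σ|/2 = 81.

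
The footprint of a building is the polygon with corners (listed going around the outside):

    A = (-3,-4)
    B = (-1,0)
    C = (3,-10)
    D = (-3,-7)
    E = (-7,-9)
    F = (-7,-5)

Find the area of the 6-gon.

Cross-terms: -4, 10, -51, -22, -28, 13  ⇒  Σ = -82
Area = |Σ|/2 = 41.

41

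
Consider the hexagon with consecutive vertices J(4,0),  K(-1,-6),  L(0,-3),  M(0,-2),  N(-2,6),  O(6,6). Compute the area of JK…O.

48.5

J→K: (4)(-6) − (-1)(0) = -24
K→L: (-1)(-3) − (0)(-6) = 3
L→M: (0)(-2) − (0)(-3) = 0
M→N: (0)(6) − (-2)(-2) = -4
N→O: (-2)(6) − (6)(6) = -48
O→J: (6)(0) − (4)(6) = -24
Σ = -97
Area = |Σ|/2 = 48.5.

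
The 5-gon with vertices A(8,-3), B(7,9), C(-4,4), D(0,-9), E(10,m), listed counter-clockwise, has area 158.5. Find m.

-8

Write out the shoelace sum; only the two edges meeting at E involve m:
2·Area = [(0·m − 10·(-9)) + (10·(-3) − 8·m)] + 193
       = -8·m + 253 = 317
⇒ m = -8.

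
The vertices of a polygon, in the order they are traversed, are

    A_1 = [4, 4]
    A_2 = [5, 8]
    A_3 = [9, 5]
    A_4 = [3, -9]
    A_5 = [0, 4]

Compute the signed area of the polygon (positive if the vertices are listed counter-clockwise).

-67.5

Apply the shoelace (surveyor's) formula: 2A = Σ (x_i·y_{i+1} − x_{i+1}·y_i), indices taken mod 5.
Cross-terms: 12, -47, -96, 12, -16  ⇒  Σ = -135
Signed area = Σ/2 = -67.5 (negative ⇒ clockwise traversal).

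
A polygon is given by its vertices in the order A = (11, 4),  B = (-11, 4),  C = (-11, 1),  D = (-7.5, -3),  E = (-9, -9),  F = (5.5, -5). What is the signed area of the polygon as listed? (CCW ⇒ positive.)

Apply Gauss's area formula: 2A = Σ (x_i·y_{i+1} − x_{i+1}·y_i), indices taken mod 6.
A→B: (11)(4) − (-11)(4) = 88
B→C: (-11)(1) − (-11)(4) = 33
C→D: (-11)(-3) − (-7.5)(1) = 40.5
D→E: (-7.5)(-9) − (-9)(-3) = 40.5
E→F: (-9)(-5) − (5.5)(-9) = 94.5
F→A: (5.5)(4) − (11)(-5) = 77
Σ = 373.5
Signed area = Σ/2 = 186.75 (positive ⇒ counter-clockwise traversal).

186.75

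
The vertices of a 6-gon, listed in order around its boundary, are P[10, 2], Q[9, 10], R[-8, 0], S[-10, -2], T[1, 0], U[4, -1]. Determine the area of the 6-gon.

98.5

Apply the surveyor's formula: 2A = Σ (x_i·y_{i+1} − x_{i+1}·y_i), indices taken mod 6.
Σ = (82) + (80) + (16) + (2) + (-1) + (18) = 197
Area = |Σ|/2 = 98.5.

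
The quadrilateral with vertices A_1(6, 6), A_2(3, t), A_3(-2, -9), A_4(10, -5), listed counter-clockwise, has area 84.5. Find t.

The doubled signed area Σ (x_i y_{i+1} − x_{i+1} y_i) is linear in t.
With t=0 it equals 145; the coefficient of t is 8 (from the two edges through A_2).
So 8·t + 145 = 2·84.5 = 169 ⇒ t = 3.

3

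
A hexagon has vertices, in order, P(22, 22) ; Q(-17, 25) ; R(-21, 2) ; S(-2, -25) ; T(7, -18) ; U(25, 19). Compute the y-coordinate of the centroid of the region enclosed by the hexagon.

Apply the surveyor's formula. First the cross-terms c_i = x_i·y_{i+1} − x_{i+1}·y_i:
  924, 491, 529, 211, 583, 132  ⇒  2A = 2870, A = 1435.
Then Σ (y_i + y_{i+1})·c_i = 41440, so ȳ = 41440 / (6·1435) = 592/123.

592/123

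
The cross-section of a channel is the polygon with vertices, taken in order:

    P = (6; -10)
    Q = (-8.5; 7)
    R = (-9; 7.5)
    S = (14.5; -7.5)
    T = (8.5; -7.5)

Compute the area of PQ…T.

85

Cross-terms: -43, -0.75, -41.25, -45, -40  ⇒  Σ = -170
Area = |Σ|/2 = 85.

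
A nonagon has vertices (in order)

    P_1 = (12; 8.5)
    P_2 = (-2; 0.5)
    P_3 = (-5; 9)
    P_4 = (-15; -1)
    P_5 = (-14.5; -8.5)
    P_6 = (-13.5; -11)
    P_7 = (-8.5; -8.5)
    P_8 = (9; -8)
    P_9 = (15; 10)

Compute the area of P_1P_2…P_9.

Apply the surveyor's formula: 2A = Σ (x_i·y_{i+1} − x_{i+1}·y_i), indices taken mod 9.
Cross-terms: 23, -15.5, 140, 113, 44.75, 21.25, 144.5, 210, 7.5  ⇒  Σ = 688.5
Area = |Σ|/2 = 344.25.

344.25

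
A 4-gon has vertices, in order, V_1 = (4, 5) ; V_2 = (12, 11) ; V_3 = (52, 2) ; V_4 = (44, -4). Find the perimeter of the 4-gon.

|V_1V_2| = √((8)² + (6)²) = √100 = 10
|V_2V_3| = √((40)² + (-9)²) = √1681 = 41
|V_3V_4| = √((-8)² + (-6)²) = √100 = 10
|V_4V_1| = √((-40)² + (9)²) = √1681 = 41
Perimeter = 10 + 41 + 10 + 41 = 102.

102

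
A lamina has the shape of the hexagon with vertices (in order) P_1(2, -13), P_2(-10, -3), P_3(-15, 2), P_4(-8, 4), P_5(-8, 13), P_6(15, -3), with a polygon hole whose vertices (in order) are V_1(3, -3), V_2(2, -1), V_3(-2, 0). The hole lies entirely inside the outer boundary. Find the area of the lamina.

335

Outer boundary:
Apply the shoelace (surveyor's) formula: 2A = Σ (x_i·y_{i+1} − x_{i+1}·y_i), indices taken mod 6.
Σ = (-136) + (-65) + (-44) + (-72) + (-171) + (-189) = -677
Area = |Σ|/2 = 338.5.
Hole:
Apply the shoelace (surveyor's) formula: 2A = Σ (x_i·y_{i+1} − x_{i+1}·y_i), indices taken mod 3.
Cross-terms: 3, -2, 6  ⇒  Σ = 7
Area = |Σ|/2 = 3.5.
Net area = 338.5 − 3.5 = 335.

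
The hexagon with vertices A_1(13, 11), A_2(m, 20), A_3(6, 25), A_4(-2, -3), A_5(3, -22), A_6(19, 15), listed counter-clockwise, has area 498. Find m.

The doubled signed area Σ (x_i y_{i+1} − x_{i+1} y_i) is linear in m.
With m=0 it equals 702; the coefficient of m is 14 (from the two edges through A_2).
So 14·m + 702 = 2·498 = 996 ⇒ m = 21.

21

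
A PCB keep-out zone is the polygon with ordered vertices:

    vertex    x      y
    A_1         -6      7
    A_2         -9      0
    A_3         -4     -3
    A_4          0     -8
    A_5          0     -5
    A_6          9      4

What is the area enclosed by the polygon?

A_1→A_2: (-6)(0) − (-9)(7) = 63
A_2→A_3: (-9)(-3) − (-4)(0) = 27
A_3→A_4: (-4)(-8) − (0)(-3) = 32
A_4→A_5: (0)(-5) − (0)(-8) = 0
A_5→A_6: (0)(4) − (9)(-5) = 45
A_6→A_1: (9)(7) − (-6)(4) = 87
Σ = 254
Area = |Σ|/2 = 127.

127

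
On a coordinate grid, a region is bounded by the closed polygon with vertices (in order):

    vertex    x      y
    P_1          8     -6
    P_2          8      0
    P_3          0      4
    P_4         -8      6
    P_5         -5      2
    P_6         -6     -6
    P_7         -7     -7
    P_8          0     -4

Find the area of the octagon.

114

Apply the shoelace formula: 2A = Σ (x_i·y_{i+1} − x_{i+1}·y_i), indices taken mod 8.
Σ = (48) + (32) + (32) + (14) + (42) + (0) + (28) + (32) = 228
Area = |Σ|/2 = 114.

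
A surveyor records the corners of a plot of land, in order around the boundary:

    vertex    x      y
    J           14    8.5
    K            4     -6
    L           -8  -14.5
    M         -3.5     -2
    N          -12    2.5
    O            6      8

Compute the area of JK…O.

231.75

Apply the shoelace formula: 2A = Σ (x_i·y_{i+1} − x_{i+1}·y_i), indices taken mod 6.
Σ = (-118) + (-106) + (-34.75) + (-32.75) + (-111) + (-61) = -463.5
Area = |Σ|/2 = 231.75.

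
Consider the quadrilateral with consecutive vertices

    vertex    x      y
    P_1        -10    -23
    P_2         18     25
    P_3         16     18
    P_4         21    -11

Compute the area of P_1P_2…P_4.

529.5

Apply Gauss's area formula: 2A = Σ (x_i·y_{i+1} − x_{i+1}·y_i), indices taken mod 4.
P_1→P_2: (-10)(25) − (18)(-23) = 164
P_2→P_3: (18)(18) − (16)(25) = -76
P_3→P_4: (16)(-11) − (21)(18) = -554
P_4→P_1: (21)(-23) − (-10)(-11) = -593
Σ = -1059
Area = |Σ|/2 = 529.5.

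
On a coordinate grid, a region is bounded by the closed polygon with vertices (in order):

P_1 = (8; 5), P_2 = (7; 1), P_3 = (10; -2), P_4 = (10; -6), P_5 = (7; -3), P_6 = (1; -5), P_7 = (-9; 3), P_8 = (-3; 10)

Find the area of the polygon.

164.5

Σ = (-27) + (-24) + (-40) + (12) + (-32) + (-42) + (-81) + (-95) = -329
Area = |Σ|/2 = 164.5.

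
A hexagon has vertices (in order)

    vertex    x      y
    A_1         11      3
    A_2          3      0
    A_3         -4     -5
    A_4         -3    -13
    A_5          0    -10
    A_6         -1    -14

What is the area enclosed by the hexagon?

Apply the surveyor's formula: 2A = Σ (x_i·y_{i+1} − x_{i+1}·y_i), indices taken mod 6.
Cross-terms: -9, -15, 37, 30, -10, 151  ⇒  Σ = 184
Area = |Σ|/2 = 92.

92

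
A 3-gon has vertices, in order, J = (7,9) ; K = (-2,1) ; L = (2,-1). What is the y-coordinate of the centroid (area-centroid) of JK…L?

3

Apply Gauss's area formula. First the cross-terms c_i = x_i·y_{i+1} − x_{i+1}·y_i:
  25, 0, 25  ⇒  2A = 50, A = 25.
Then Σ (y_i + y_{i+1})·c_i = 450, so ȳ = 450 / (6·25) = 3.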